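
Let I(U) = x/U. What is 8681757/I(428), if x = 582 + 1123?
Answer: 3715791996/1705 ≈ 2.1794e+6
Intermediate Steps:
x = 1705
I(U) = 1705/U
8681757/I(428) = 8681757/((1705/428)) = 8681757/((1705*(1/428))) = 8681757/(1705/428) = 8681757*(428/1705) = 3715791996/1705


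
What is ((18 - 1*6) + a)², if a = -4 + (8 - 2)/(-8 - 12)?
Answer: 5929/100 ≈ 59.290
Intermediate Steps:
a = -43/10 (a = -4 + 6/(-20) = -4 + 6*(-1/20) = -4 - 3/10 = -43/10 ≈ -4.3000)
((18 - 1*6) + a)² = ((18 - 1*6) - 43/10)² = ((18 - 6) - 43/10)² = (12 - 43/10)² = (77/10)² = 5929/100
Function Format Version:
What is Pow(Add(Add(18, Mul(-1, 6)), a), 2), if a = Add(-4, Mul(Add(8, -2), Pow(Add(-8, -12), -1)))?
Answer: Rational(5929, 100) ≈ 59.290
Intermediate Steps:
a = Rational(-43, 10) (a = Add(-4, Mul(6, Pow(-20, -1))) = Add(-4, Mul(6, Rational(-1, 20))) = Add(-4, Rational(-3, 10)) = Rational(-43, 10) ≈ -4.3000)
Pow(Add(Add(18, Mul(-1, 6)), a), 2) = Pow(Add(Add(18, Mul(-1, 6)), Rational(-43, 10)), 2) = Pow(Add(Add(18, -6), Rational(-43, 10)), 2) = Pow(Add(12, Rational(-43, 10)), 2) = Pow(Rational(77, 10), 2) = Rational(5929, 100)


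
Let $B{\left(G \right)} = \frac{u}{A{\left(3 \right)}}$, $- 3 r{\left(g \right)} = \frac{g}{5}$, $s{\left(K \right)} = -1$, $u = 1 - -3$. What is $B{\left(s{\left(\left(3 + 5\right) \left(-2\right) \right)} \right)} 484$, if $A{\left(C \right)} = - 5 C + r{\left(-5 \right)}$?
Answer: $-132$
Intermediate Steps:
$u = 4$ ($u = 1 + 3 = 4$)
$r{\left(g \right)} = - \frac{g}{15}$ ($r{\left(g \right)} = - \frac{g \frac{1}{5}}{3} = - \frac{\frac{1}{5} g}{3} = - \frac{g}{15}$)
$A{\left(C \right)} = \frac{1}{3} - 5 C$ ($A{\left(C \right)} = - 5 C - - \frac{1}{3} = - 5 C + \frac{1}{3} = \frac{1}{3} - 5 C$)
$B{\left(G \right)} = - \frac{3}{11}$ ($B{\left(G \right)} = \frac{4}{\frac{1}{3} - 15} = \frac{4}{- \frac{44}{3}} = 4 \left(- \frac{3}{44}\right) = - \frac{3}{11}$)
$B{\left(s{\left(\left(3 + 5\right) \left(-2\right) \right)} \right)} 484 = \left(- \frac{3}{11}\right) 484 = -132$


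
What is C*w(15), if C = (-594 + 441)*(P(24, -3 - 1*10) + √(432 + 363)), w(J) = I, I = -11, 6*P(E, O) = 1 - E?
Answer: -12903/2 + 1683*√795 ≈ 41002.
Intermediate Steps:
P(E, O) = ⅙ - E/6 (P(E, O) = (1 - E)/6 = ⅙ - E/6)
w(J) = -11
C = 1173/2 - 153*√795 (C = (-594 + 441)*((⅙ - ⅙*24) + √(432 + 363)) = -153*((⅙ - 4) + √795) = -153*(-23/6 + √795) = 1173/2 - 153*√795 ≈ -3727.4)
C*w(15) = (1173/2 - 153*√795)*(-11) = -12903/2 + 1683*√795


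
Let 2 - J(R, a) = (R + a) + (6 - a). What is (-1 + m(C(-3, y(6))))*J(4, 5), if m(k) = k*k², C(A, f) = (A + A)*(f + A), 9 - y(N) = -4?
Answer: 1728008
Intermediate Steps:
J(R, a) = -4 - R (J(R, a) = 2 - ((R + a) + (6 - a)) = 2 - (6 + R) = 2 + (-6 - R) = -4 - R)
y(N) = 13 (y(N) = 9 - 1*(-4) = 9 + 4 = 13)
C(A, f) = 2*A*(A + f) (C(A, f) = (2*A)*(A + f) = 2*A*(A + f))
m(k) = k³
(-1 + m(C(-3, y(6))))*J(4, 5) = (-1 + (2*(-3)*(-3 + 13))³)*(-4 - 1*4) = (-1 + (2*(-3)*10)³)*(-4 - 4) = (-1 + (-60)³)*(-8) = (-1 - 216000)*(-8) = -216001*(-8) = 1728008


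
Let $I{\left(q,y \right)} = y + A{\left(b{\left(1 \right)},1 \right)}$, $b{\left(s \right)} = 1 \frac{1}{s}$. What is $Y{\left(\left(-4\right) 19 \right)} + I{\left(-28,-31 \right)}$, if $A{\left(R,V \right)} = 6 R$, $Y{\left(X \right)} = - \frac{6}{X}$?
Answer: $- \frac{947}{38} \approx -24.921$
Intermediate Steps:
$b{\left(s \right)} = \frac{1}{s}$
$I{\left(q,y \right)} = 6 + y$ ($I{\left(q,y \right)} = y + \frac{6}{1} = y + 6 \cdot 1 = y + 6 = 6 + y$)
$Y{\left(\left(-4\right) 19 \right)} + I{\left(-28,-31 \right)} = - \frac{6}{\left(-4\right) 19} + \left(6 - 31\right) = - \frac{6}{-76} - 25 = \left(-6\right) \left(- \frac{1}{76}\right) - 25 = \frac{3}{38} - 25 = - \frac{947}{38}$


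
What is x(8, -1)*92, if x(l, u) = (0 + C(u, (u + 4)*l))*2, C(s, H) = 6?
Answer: 1104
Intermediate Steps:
x(l, u) = 12 (x(l, u) = (0 + 6)*2 = 6*2 = 12)
x(8, -1)*92 = 12*92 = 1104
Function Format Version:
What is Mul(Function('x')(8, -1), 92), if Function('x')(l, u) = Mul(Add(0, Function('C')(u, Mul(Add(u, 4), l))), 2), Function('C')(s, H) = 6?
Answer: 1104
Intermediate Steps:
Function('x')(l, u) = 12 (Function('x')(l, u) = Mul(Add(0, 6), 2) = Mul(6, 2) = 12)
Mul(Function('x')(8, -1), 92) = Mul(12, 92) = 1104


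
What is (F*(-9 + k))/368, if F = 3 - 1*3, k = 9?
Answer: 0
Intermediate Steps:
F = 0 (F = 3 - 3 = 0)
(F*(-9 + k))/368 = (0*(-9 + 9))/368 = (0*0)*(1/368) = 0*(1/368) = 0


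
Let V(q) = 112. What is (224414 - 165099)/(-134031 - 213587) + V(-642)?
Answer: 38873901/347618 ≈ 111.83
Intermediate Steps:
(224414 - 165099)/(-134031 - 213587) + V(-642) = (224414 - 165099)/(-134031 - 213587) + 112 = 59315/(-347618) + 112 = 59315*(-1/347618) + 112 = -59315/347618 + 112 = 38873901/347618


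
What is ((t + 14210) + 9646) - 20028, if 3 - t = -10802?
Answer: 14633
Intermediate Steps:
t = 10805 (t = 3 - 1*(-10802) = 3 + 10802 = 10805)
((t + 14210) + 9646) - 20028 = ((10805 + 14210) + 9646) - 20028 = (25015 + 9646) - 20028 = 34661 - 20028 = 14633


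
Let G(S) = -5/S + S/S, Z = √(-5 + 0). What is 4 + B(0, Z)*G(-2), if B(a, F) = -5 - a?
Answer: -27/2 ≈ -13.500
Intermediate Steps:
Z = I*√5 (Z = √(-5) = I*√5 ≈ 2.2361*I)
G(S) = 1 - 5/S (G(S) = -5/S + 1 = 1 - 5/S)
4 + B(0, Z)*G(-2) = 4 + (-5 - 1*0)*((-5 - 2)/(-2)) = 4 + (-5 + 0)*(-½*(-7)) = 4 - 5*7/2 = 4 - 35/2 = -27/2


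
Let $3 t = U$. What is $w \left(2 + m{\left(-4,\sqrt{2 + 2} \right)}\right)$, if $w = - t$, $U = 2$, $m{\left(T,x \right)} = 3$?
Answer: $- \frac{10}{3} \approx -3.3333$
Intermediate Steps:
$t = \frac{2}{3}$ ($t = \frac{1}{3} \cdot 2 = \frac{2}{3} \approx 0.66667$)
$w = - \frac{2}{3}$ ($w = \left(-1\right) \frac{2}{3} = - \frac{2}{3} \approx -0.66667$)
$w \left(2 + m{\left(-4,\sqrt{2 + 2} \right)}\right) = - \frac{2 \left(2 + 3\right)}{3} = \left(- \frac{2}{3}\right) 5 = - \frac{10}{3}$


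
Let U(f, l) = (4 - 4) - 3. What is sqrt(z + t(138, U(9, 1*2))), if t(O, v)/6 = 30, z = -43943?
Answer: I*sqrt(43763) ≈ 209.2*I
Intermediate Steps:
U(f, l) = -3 (U(f, l) = 0 - 3 = -3)
t(O, v) = 180 (t(O, v) = 6*30 = 180)
sqrt(z + t(138, U(9, 1*2))) = sqrt(-43943 + 180) = sqrt(-43763) = I*sqrt(43763)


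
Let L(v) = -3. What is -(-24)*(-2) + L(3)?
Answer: -51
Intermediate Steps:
-(-24)*(-2) + L(3) = -(-24)*(-2) - 3 = -6*8 - 3 = -48 - 3 = -51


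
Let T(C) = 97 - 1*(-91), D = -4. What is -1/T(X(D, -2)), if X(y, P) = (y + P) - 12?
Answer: -1/188 ≈ -0.0053191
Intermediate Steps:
X(y, P) = -12 + P + y (X(y, P) = (P + y) - 12 = -12 + P + y)
T(C) = 188 (T(C) = 97 + 91 = 188)
-1/T(X(D, -2)) = -1/188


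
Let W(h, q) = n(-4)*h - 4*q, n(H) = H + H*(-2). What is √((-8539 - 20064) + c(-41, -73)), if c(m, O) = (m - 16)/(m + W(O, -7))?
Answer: 11*I*√21989890/305 ≈ 169.12*I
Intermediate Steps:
n(H) = -H (n(H) = H - 2*H = -H)
W(h, q) = -4*q + 4*h (W(h, q) = (-1*(-4))*h - 4*q = 4*h - 4*q = -4*q + 4*h)
c(m, O) = (-16 + m)/(28 + m + 4*O) (c(m, O) = (m - 16)/(m + (-4*(-7) + 4*O)) = (-16 + m)/(m + (28 + 4*O)) = (-16 + m)/(28 + m + 4*O))
√((-8539 - 20064) + c(-41, -73)) = √((-8539 - 20064) + (-16 - 41)/(28 - 41 + 4*(-73))) = √(-28603 - 57/(28 - 41 - 292)) = √(-28603 - 57/(-305)) = √(-28603 - 1/305*(-57)) = √(-28603 + 57/305) = √(-8723858/305) = 11*I*√21989890/305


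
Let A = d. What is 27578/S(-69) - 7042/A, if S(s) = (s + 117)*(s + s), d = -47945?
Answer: -637790501/158793840 ≈ -4.0165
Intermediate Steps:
S(s) = 2*s*(117 + s) (S(s) = (117 + s)*(2*s) = 2*s*(117 + s))
A = -47945
27578/S(-69) - 7042/A = 27578/((2*(-69)*(117 - 69))) - 7042/(-47945) = 27578/((2*(-69)*48)) - 7042*(-1/47945) = 27578/(-6624) + 7042/47945 = 27578*(-1/6624) + 7042/47945 = -13789/3312 + 7042/47945 = -637790501/158793840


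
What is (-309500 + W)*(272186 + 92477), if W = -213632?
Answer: -190766884516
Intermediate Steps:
(-309500 + W)*(272186 + 92477) = (-309500 - 213632)*(272186 + 92477) = -523132*364663 = -190766884516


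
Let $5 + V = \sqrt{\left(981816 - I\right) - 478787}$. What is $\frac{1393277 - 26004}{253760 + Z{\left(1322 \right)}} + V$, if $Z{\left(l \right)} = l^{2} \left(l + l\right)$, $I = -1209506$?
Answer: $- \frac{23104284007}{4621130256} + \sqrt{1712535} \approx 1303.6$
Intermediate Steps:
$Z{\left(l \right)} = 2 l^{3}$ ($Z{\left(l \right)} = l^{2} \cdot 2 l = 2 l^{3}$)
$V = -5 + \sqrt{1712535}$ ($V = -5 + \sqrt{\left(981816 - -1209506\right) - 478787} = -5 + \sqrt{\left(981816 + 1209506\right) - 478787} = -5 + \sqrt{2191322 - 478787} = -5 + \sqrt{1712535} \approx 1303.6$)
$\frac{1393277 - 26004}{253760 + Z{\left(1322 \right)}} + V = \frac{1393277 - 26004}{253760 + 2 \cdot 1322^{3}} - \left(5 - \sqrt{1712535}\right) = \frac{1367273}{253760 + 2 \cdot 2310438248} - \left(5 - \sqrt{1712535}\right) = \frac{1367273}{253760 + 4620876496} - \left(5 - \sqrt{1712535}\right) = \frac{1367273}{4621130256} - \left(5 - \sqrt{1712535}\right) = - \frac{23104284007}{4621130256} + \sqrt{1712535}$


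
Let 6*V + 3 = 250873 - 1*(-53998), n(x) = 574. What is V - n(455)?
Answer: 150712/3 ≈ 50237.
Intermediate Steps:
V = 152434/3 (V = -1/2 + (250873 - 1*(-53998))/6 = -1/2 + (250873 + 53998)/6 = -1/2 + (1/6)*304871 = -1/2 + 304871/6 = 152434/3 ≈ 50811.)
V - n(455) = 152434/3 - 1*574 = 152434/3 - 574 = 150712/3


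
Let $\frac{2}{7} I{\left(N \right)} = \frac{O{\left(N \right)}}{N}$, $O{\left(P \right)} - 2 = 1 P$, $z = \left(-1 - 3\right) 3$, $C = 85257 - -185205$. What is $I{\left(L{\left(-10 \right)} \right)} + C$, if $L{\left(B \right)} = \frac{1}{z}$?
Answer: $\frac{540763}{2} \approx 2.7038 \cdot 10^{5}$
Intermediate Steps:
$C = 270462$ ($C = 85257 + 185205 = 270462$)
$z = -12$ ($z = \left(-4\right) 3 = -12$)
$O{\left(P \right)} = 2 + P$ ($O{\left(P \right)} = 2 + 1 P = 2 + P$)
$L{\left(B \right)} = - \frac{1}{12}$ ($L{\left(B \right)} = \frac{1}{-12} = - \frac{1}{12}$)
$I{\left(N \right)} = \frac{7 \left(2 + N\right)}{2 N}$ ($I{\left(N \right)} = \frac{7 \frac{2 + N}{N}}{2} = \frac{7 \left(2 + N\right)}{2 N}$)
$I{\left(L{\left(-10 \right)} \right)} + C = \left(\frac{7}{2} + \frac{7}{- \frac{1}{12}}\right) + 270462 = \left(\frac{7}{2} + 7 \left(-12\right)\right) + 270462 = \left(\frac{7}{2} - 84\right) + 270462 = - \frac{161}{2} + 270462 = \frac{540763}{2}$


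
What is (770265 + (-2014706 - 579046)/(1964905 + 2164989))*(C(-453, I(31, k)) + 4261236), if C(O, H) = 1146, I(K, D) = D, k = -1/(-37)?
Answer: 6779553445634456178/2064947 ≈ 3.2832e+12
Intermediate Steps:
k = 1/37 (k = -1*(-1/37) = 1/37 ≈ 0.027027)
(770265 + (-2014706 - 579046)/(1964905 + 2164989))*(C(-453, I(31, k)) + 4261236) = (770265 + (-2014706 - 579046)/(1964905 + 2164989))*(1146 + 4261236) = (770265 - 2593752/4129894)*4262382 = (770265 - 2593752*1/4129894)*4262382 = (770265 - 1296876/2064947)*4262382 = (1590555104079/2064947)*4262382 = 6779553445634456178/2064947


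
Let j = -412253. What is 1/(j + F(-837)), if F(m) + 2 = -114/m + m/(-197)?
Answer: -54963/22658530556 ≈ -2.4257e-6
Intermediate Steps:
F(m) = -2 - 114/m - m/197 (F(m) = -2 + (-114/m + m/(-197)) = -2 + (-114/m + m*(-1/197)) = -2 + (-114/m - m/197) = -2 - 114/m - m/197)
1/(j + F(-837)) = 1/(-412253 + (-2 - 114/(-837) - 1/197*(-837))) = 1/(-412253 + (-2 - 114*(-1/837) + 837/197)) = 1/(-412253 + (-2 + 38/279 + 837/197)) = 1/(-412253 + 131083/54963) = 1/(-22658530556/54963) = -54963/22658530556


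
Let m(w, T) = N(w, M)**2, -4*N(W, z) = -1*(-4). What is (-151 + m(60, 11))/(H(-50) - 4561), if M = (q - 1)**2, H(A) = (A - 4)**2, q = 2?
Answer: 30/329 ≈ 0.091185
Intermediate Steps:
H(A) = (-4 + A)**2
M = 1 (M = (2 - 1)**2 = 1**2 = 1)
N(W, z) = -1 (N(W, z) = -(-1)*(-4)/4 = -1/4*4 = -1)
m(w, T) = 1 (m(w, T) = (-1)**2 = 1)
(-151 + m(60, 11))/(H(-50) - 4561) = (-151 + 1)/((-4 - 50)**2 - 4561) = -150/((-54)**2 - 4561) = -150/(2916 - 4561) = -150/(-1645) = -150*(-1/1645) = 30/329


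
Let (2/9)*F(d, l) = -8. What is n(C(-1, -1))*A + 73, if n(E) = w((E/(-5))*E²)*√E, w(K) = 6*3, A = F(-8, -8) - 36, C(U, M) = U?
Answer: 73 - 1296*I ≈ 73.0 - 1296.0*I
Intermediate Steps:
F(d, l) = -36 (F(d, l) = (9/2)*(-8) = -36)
A = -72 (A = -36 - 36 = -72)
w(K) = 18
n(E) = 18*√E
n(C(-1, -1))*A + 73 = (18*√(-1))*(-72) + 73 = (18*I)*(-72) + 73 = -1296*I + 73 = 73 - 1296*I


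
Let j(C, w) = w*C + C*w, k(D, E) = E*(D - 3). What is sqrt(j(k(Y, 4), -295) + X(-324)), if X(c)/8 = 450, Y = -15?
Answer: 96*sqrt(5) ≈ 214.66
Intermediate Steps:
k(D, E) = E*(-3 + D)
X(c) = 3600 (X(c) = 8*450 = 3600)
j(C, w) = 2*C*w (j(C, w) = C*w + C*w = 2*C*w)
sqrt(j(k(Y, 4), -295) + X(-324)) = sqrt(2*(4*(-3 - 15))*(-295) + 3600) = sqrt(2*(4*(-18))*(-295) + 3600) = sqrt(2*(-72)*(-295) + 3600) = sqrt(42480 + 3600) = sqrt(46080) = 96*sqrt(5)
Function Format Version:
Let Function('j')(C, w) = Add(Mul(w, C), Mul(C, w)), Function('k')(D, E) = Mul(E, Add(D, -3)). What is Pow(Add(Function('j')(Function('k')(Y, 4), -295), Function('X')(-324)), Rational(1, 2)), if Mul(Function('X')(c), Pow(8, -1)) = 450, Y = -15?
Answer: Mul(96, Pow(5, Rational(1, 2))) ≈ 214.66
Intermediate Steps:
Function('k')(D, E) = Mul(E, Add(-3, D))
Function('X')(c) = 3600 (Function('X')(c) = Mul(8, 450) = 3600)
Function('j')(C, w) = Mul(2, C, w) (Function('j')(C, w) = Add(Mul(C, w), Mul(C, w)) = Mul(2, C, w))
Pow(Add(Function('j')(Function('k')(Y, 4), -295), Function('X')(-324)), Rational(1, 2)) = Pow(Add(Mul(2, Mul(4, Add(-3, -15)), -295), 3600), Rational(1, 2)) = Pow(Add(Mul(2, Mul(4, -18), -295), 3600), Rational(1, 2)) = Pow(Add(Mul(2, -72, -295), 3600), Rational(1, 2)) = Pow(Add(42480, 3600), Rational(1, 2)) = Pow(46080, Rational(1, 2)) = Mul(96, Pow(5, Rational(1, 2)))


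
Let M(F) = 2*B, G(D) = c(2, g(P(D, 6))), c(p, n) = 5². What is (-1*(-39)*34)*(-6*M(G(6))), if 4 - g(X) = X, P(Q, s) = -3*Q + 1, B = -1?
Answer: 15912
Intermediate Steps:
P(Q, s) = 1 - 3*Q
g(X) = 4 - X
c(p, n) = 25
G(D) = 25
M(F) = -2 (M(F) = 2*(-1) = -2)
(-1*(-39)*34)*(-6*M(G(6))) = (-1*(-39)*34)*(-6*(-2)) = (39*34)*12 = 1326*12 = 15912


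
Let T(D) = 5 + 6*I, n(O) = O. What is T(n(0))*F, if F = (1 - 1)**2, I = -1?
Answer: 0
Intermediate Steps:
F = 0 (F = 0**2 = 0)
T(D) = -1 (T(D) = 5 + 6*(-1) = 5 - 6 = -1)
T(n(0))*F = -1*0 = 0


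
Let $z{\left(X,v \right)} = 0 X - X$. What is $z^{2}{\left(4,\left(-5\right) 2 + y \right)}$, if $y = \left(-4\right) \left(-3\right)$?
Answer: $16$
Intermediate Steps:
$y = 12$
$z{\left(X,v \right)} = - X$ ($z{\left(X,v \right)} = 0 - X = - X$)
$z^{2}{\left(4,\left(-5\right) 2 + y \right)} = \left(\left(-1\right) 4\right)^{2} = \left(-4\right)^{2} = 16$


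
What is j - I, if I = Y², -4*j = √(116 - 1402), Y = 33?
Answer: -1089 - I*√1286/4 ≈ -1089.0 - 8.9652*I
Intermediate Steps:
j = -I*√1286/4 (j = -√(116 - 1402)/4 = -I*√1286/4 ≈ -8.9652*I)
I = 1089 (I = 33² = 1089)
j - I = -I*√1286/4 - 1*1089 = -I*√1286/4 - 1089 = -1089 - I*√1286/4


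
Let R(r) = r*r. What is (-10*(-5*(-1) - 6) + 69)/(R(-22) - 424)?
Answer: 79/60 ≈ 1.3167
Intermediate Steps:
R(r) = r²
(-10*(-5*(-1) - 6) + 69)/(R(-22) - 424) = (-10*(-5*(-1) - 6) + 69)/((-22)² - 424) = (-10*(5 - 6) + 69)/(484 - 424) = (-10*(-1) + 69)/60 = (10 + 69)*(1/60) = 79*(1/60) = 79/60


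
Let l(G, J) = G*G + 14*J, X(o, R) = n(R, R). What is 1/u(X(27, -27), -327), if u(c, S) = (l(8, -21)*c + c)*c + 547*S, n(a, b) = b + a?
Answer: -1/846633 ≈ -1.1811e-6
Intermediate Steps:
n(a, b) = a + b
X(o, R) = 2*R (X(o, R) = R + R = 2*R)
l(G, J) = G**2 + 14*J
u(c, S) = -229*c**2 + 547*S (u(c, S) = ((8**2 + 14*(-21))*c + c)*c + 547*S = ((64 - 294)*c + c)*c + 547*S = (-230*c + c)*c + 547*S = (-229*c)*c + 547*S = -229*c**2 + 547*S)
1/u(X(27, -27), -327) = 1/(-229*(2*(-27))**2 + 547*(-327)) = 1/(-229*(-54)**2 - 178869) = 1/(-229*2916 - 178869) = 1/(-667764 - 178869) = 1/(-846633) = -1/846633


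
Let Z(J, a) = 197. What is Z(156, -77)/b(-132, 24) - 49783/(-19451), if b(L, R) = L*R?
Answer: 153880697/61620768 ≈ 2.4972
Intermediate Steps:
Z(156, -77)/b(-132, 24) - 49783/(-19451) = 197/((-132*24)) - 49783/(-19451) = 197/(-3168) - 49783*(-1/19451) = 197*(-1/3168) + 49783/19451 = -197/3168 + 49783/19451 = 153880697/61620768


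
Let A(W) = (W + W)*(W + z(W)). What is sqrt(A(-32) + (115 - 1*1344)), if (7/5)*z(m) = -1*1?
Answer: sqrt(42371)/7 ≈ 29.406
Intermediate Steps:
z(m) = -5/7 (z(m) = 5*(-1*1)/7 = (5/7)*(-1) = -5/7)
A(W) = 2*W*(-5/7 + W) (A(W) = (W + W)*(W - 5/7) = (2*W)*(-5/7 + W) = 2*W*(-5/7 + W))
sqrt(A(-32) + (115 - 1*1344)) = sqrt((2/7)*(-32)*(-5 + 7*(-32)) + (115 - 1*1344)) = sqrt((2/7)*(-32)*(-5 - 224) + (115 - 1344)) = sqrt((2/7)*(-32)*(-229) - 1229) = sqrt(14656/7 - 1229) = sqrt(6053/7) = sqrt(42371)/7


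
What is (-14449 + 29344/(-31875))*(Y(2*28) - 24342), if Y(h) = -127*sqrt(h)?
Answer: 3737237150966/10625 + 116990169626*sqrt(14)/31875 ≈ 3.6547e+8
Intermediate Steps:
(-14449 + 29344/(-31875))*(Y(2*28) - 24342) = (-14449 + 29344/(-31875))*(-127*2*sqrt(14) - 24342) = (-14449 + 29344*(-1/31875))*(-254*sqrt(14) - 24342) = (-14449 - 29344/31875)*(-254*sqrt(14) - 24342) = -460591219*(-254*sqrt(14) - 24342)/31875 = -460591219*(-24342 - 254*sqrt(14))/31875 = 3737237150966/10625 + 116990169626*sqrt(14)/31875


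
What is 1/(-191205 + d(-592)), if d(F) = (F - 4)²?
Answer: 1/164011 ≈ 6.0972e-6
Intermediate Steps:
d(F) = (-4 + F)²
1/(-191205 + d(-592)) = 1/(-191205 + (-4 - 592)²) = 1/(-191205 + (-596)²) = 1/(-191205 + 355216) = 1/164011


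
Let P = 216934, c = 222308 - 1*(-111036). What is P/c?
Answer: 108467/166672 ≈ 0.65078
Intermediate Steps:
c = 333344 (c = 222308 + 111036 = 333344)
P/c = 216934/333344 = 216934*(1/333344) = 108467/166672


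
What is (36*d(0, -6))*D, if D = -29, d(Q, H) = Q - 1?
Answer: 1044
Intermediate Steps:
d(Q, H) = -1 + Q
(36*d(0, -6))*D = (36*(-1 + 0))*(-29) = (36*(-1))*(-29) = -36*(-29) = 1044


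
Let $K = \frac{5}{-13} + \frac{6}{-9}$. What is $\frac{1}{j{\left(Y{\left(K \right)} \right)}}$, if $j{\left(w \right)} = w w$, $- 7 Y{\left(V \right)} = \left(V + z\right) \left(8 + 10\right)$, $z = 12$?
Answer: $\frac{169}{133956} \approx 0.0012616$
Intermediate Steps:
$K = - \frac{41}{39}$ ($K = 5 \left(- \frac{1}{13}\right) + 6 \left(- \frac{1}{9}\right) = - \frac{5}{13} - \frac{2}{3} = - \frac{41}{39} \approx -1.0513$)
$Y{\left(V \right)} = - \frac{216}{7} - \frac{18 V}{7}$ ($Y{\left(V \right)} = - \frac{\left(V + 12\right) \left(8 + 10\right)}{7} = - \frac{\left(12 + V\right) 18}{7} = - \frac{216 + 18 V}{7} = - \frac{216}{7} - \frac{18 V}{7}$)
$j{\left(w \right)} = w^{2}$
$\frac{1}{j{\left(Y{\left(K \right)} \right)}} = \frac{1}{\left(- \frac{216}{7} - - \frac{246}{91}\right)^{2}} = \frac{1}{\left(- \frac{216}{7} + \frac{246}{91}\right)^{2}} = \frac{1}{\left(- \frac{366}{13}\right)^{2}} = \frac{1}{\frac{133956}{169}} = \frac{169}{133956}$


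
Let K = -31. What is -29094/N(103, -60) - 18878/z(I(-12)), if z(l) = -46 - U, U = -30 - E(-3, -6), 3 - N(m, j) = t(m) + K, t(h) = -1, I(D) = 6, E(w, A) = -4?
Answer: 1577/14 ≈ 112.64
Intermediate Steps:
N(m, j) = 35 (N(m, j) = 3 - (-1 - 31) = 3 - 1*(-32) = 3 + 32 = 35)
U = -26 (U = -30 - 1*(-4) = -30 + 4 = -26)
z(l) = -20 (z(l) = -46 - 1*(-26) = -46 + 26 = -20)
-29094/N(103, -60) - 18878/z(I(-12)) = -29094/35 - 18878/(-20) = -29094*1/35 - 18878*(-1/20) = -29094/35 + 9439/10 = 1577/14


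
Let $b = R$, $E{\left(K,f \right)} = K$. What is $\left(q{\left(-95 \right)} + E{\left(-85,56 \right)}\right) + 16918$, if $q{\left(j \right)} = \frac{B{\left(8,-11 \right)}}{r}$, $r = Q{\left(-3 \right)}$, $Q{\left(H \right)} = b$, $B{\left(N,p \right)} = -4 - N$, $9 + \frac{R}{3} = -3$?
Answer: $\frac{50500}{3} \approx 16833.0$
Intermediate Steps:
$R = -36$ ($R = -27 + 3 \left(-3\right) = -27 - 9 = -36$)
$b = -36$
$Q{\left(H \right)} = -36$
$r = -36$
$q{\left(j \right)} = \frac{1}{3}$ ($q{\left(j \right)} = \frac{-4 - 8}{-36} = \left(-4 - 8\right) \left(- \frac{1}{36}\right) = \left(-12\right) \left(- \frac{1}{36}\right) = \frac{1}{3}$)
$\left(q{\left(-95 \right)} + E{\left(-85,56 \right)}\right) + 16918 = \left(\frac{1}{3} - 85\right) + 16918 = - \frac{254}{3} + 16918 = \frac{50500}{3}$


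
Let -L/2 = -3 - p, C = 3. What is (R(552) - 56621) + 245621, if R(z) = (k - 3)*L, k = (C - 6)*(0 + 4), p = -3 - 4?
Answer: 189120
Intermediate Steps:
p = -7
L = -8 (L = -2*(-3 - 1*(-7)) = -2*(-3 + 7) = -2*4 = -8)
k = -12 (k = (3 - 6)*(0 + 4) = -3*4 = -12)
R(z) = 120 (R(z) = (-12 - 3)*(-8) = -15*(-8) = 120)
(R(552) - 56621) + 245621 = (120 - 56621) + 245621 = -56501 + 245621 = 189120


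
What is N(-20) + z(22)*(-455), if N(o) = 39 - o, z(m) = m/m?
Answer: -396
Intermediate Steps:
z(m) = 1
N(-20) + z(22)*(-455) = (39 - 1*(-20)) + 1*(-455) = (39 + 20) - 455 = 59 - 455 = -396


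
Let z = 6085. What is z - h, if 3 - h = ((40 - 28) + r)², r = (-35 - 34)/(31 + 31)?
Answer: 23834833/3844 ≈ 6200.5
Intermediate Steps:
r = -69/62 ≈ -1.1129
h = -444093/3844 (h = 3 - ((40 - 28) - 69/62)² = 3 - (12 - 69/62)² = 3 - (675/62)² = 3 - 1*455625/3844 = 3 - 455625/3844 = -444093/3844 ≈ -115.53)
z - h = 6085 - 1*(-444093/3844) = 6085 + 444093/3844 = 23834833/3844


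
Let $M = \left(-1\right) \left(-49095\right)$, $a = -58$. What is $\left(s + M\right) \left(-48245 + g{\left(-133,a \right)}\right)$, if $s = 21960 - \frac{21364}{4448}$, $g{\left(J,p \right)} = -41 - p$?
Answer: $- \frac{952597273683}{278} \approx -3.4266 \cdot 10^{9}$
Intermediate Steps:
$s = \frac{24414179}{1112}$ ($s = 21960 - 21364 \cdot \frac{1}{4448} = 21960 - \frac{5341}{1112} = \frac{24414179}{1112} \approx 21955.0$)
$M = 49095$
$\left(s + M\right) \left(-48245 + g{\left(-133,a \right)}\right) = \left(\frac{24414179}{1112} + 49095\right) \left(-48245 - -17\right) = \frac{79007819 \left(-48245 + \left(-41 + 58\right)\right)}{1112} = \frac{79007819 \left(-48245 + 17\right)}{1112} = \frac{79007819}{1112} \left(-48228\right) = - \frac{952597273683}{278}$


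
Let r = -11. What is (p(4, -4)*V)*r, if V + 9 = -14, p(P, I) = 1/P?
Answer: 253/4 ≈ 63.250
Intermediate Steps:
V = -23 (V = -9 - 14 = -23)
(p(4, -4)*V)*r = (-23/4)*(-11) = ((¼)*(-23))*(-11) = -23/4*(-11) = 253/4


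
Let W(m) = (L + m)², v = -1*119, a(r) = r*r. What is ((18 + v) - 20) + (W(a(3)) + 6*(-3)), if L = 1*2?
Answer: -18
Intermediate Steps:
a(r) = r²
v = -119
L = 2
W(m) = (2 + m)²
((18 + v) - 20) + (W(a(3)) + 6*(-3)) = ((18 - 119) - 20) + ((2 + 3²)² + 6*(-3)) = (-101 - 20) + ((2 + 9)² - 18) = -121 + (11² - 18) = -121 + (121 - 18) = -121 + 103 = -18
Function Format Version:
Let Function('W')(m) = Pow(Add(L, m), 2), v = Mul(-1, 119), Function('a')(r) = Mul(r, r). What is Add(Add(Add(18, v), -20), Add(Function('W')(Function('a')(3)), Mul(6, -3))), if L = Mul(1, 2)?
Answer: -18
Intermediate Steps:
Function('a')(r) = Pow(r, 2)
v = -119
L = 2
Function('W')(m) = Pow(Add(2, m), 2)
Add(Add(Add(18, v), -20), Add(Function('W')(Function('a')(3)), Mul(6, -3))) = Add(Add(Add(18, -119), -20), Add(Pow(Add(2, Pow(3, 2)), 2), Mul(6, -3))) = Add(Add(-101, -20), Add(Pow(Add(2, 9), 2), -18)) = Add(-121, Add(Pow(11, 2), -18)) = Add(-121, Add(121, -18)) = Add(-121, 103) = -18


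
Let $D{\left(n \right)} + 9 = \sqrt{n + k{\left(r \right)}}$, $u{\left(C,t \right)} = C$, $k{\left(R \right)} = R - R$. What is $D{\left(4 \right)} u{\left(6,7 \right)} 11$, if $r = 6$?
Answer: $-462$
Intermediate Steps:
$k{\left(R \right)} = 0$
$D{\left(n \right)} = -9 + \sqrt{n}$ ($D{\left(n \right)} = -9 + \sqrt{n + 0} = -9 + \sqrt{n}$)
$D{\left(4 \right)} u{\left(6,7 \right)} 11 = \left(-9 + \sqrt{4}\right) 6 \cdot 11 = \left(-9 + 2\right) 6 \cdot 11 = \left(-7\right) 6 \cdot 11 = \left(-42\right) 11 = -462$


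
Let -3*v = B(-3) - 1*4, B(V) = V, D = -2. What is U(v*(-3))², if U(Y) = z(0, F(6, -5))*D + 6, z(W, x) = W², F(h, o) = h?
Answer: 36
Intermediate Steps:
v = 7/3 (v = -(-3 - 1*4)/3 = -(-3 - 4)/3 = -⅓*(-7) = 7/3 ≈ 2.3333)
U(Y) = 6 (U(Y) = 0²*(-2) + 6 = 0*(-2) + 6 = 0 + 6 = 6)
U(v*(-3))² = 6² = 36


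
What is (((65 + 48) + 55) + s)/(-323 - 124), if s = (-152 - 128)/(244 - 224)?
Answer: -154/447 ≈ -0.34452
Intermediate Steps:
s = -14 (s = -280/20 = -280*1/20 = -14)
(((65 + 48) + 55) + s)/(-323 - 124) = (((65 + 48) + 55) - 14)/(-323 - 124) = ((113 + 55) - 14)/(-447) = (168 - 14)*(-1/447) = 154*(-1/447) = -154/447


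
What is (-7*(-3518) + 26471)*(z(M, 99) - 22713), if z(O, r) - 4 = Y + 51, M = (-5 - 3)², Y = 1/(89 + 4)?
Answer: -107671240721/93 ≈ -1.1578e+9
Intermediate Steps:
Y = 1/93 ≈ 0.010753
M = 64 (M = (-8)² = 64)
z(O, r) = 5116/93 (z(O, r) = 4 + (1/93 + 51) = 4 + 4744/93 = 5116/93)
(-7*(-3518) + 26471)*(z(M, 99) - 22713) = (-7*(-3518) + 26471)*(5116/93 - 22713) = (24626 + 26471)*(-2107193/93) = 51097*(-2107193/93) = -107671240721/93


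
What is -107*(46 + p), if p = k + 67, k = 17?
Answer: -13910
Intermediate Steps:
p = 84 (p = 17 + 67 = 84)
-107*(46 + p) = -107*(46 + 84) = -107*130 = -13910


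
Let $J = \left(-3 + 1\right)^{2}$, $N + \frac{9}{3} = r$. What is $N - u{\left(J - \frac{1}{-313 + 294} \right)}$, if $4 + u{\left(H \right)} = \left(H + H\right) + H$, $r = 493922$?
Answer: $\frac{9384306}{19} \approx 4.9391 \cdot 10^{5}$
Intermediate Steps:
$N = 493919$ ($N = -3 + 493922 = 493919$)
$J = 4$ ($J = \left(-2\right)^{2} = 4$)
$u{\left(H \right)} = -4 + 3 H$ ($u{\left(H \right)} = -4 + \left(\left(H + H\right) + H\right) = -4 + \left(2 H + H\right) = -4 + 3 H$)
$N - u{\left(J - \frac{1}{-313 + 294} \right)} = 493919 - \left(-4 + 3 \left(4 - \frac{1}{-313 + 294}\right)\right) = 493919 - \left(-4 + 3 \left(4 - \frac{1}{-19}\right)\right) = 493919 - \left(-4 + 3 \left(4 - - \frac{1}{19}\right)\right) = 493919 - \left(-4 + 3 \left(4 + \frac{1}{19}\right)\right) = 493919 - \left(-4 + 3 \cdot \frac{77}{19}\right) = 493919 - \left(-4 + \frac{231}{19}\right) = 493919 - \frac{155}{19} = \frac{9384306}{19}$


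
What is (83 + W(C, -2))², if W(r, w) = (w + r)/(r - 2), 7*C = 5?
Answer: 7056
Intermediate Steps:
C = 5/7 (C = (⅐)*5 = 5/7 ≈ 0.71429)
W(r, w) = (r + w)/(-2 + r)
(83 + W(C, -2))² = (83 + (5/7 - 2)/(-2 + 5/7))² = (83 - 9/7/(-9/7))² = (83 - 7/9*(-9/7))² = (83 + 1)² = 84² = 7056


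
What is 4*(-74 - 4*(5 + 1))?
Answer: -392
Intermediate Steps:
4*(-74 - 4*(5 + 1)) = 4*(-74 - 4*6) = 4*(-74 - 1*24) = 4*(-74 - 24) = 4*(-98) = -392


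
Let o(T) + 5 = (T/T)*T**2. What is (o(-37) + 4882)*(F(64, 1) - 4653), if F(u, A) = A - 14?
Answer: -29143836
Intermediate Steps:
F(u, A) = -14 + A
o(T) = -5 + T**2 (o(T) = -5 + (T/T)*T**2 = -5 + 1*T**2 = -5 + T**2)
(o(-37) + 4882)*(F(64, 1) - 4653) = ((-5 + (-37)**2) + 4882)*((-14 + 1) - 4653) = ((-5 + 1369) + 4882)*(-13 - 4653) = (1364 + 4882)*(-4666) = 6246*(-4666) = -29143836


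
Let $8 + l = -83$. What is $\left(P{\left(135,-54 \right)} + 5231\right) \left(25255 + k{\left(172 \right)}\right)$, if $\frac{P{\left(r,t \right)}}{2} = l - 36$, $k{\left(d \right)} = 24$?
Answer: $125813583$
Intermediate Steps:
$l = -91$ ($l = -8 - 83 = -91$)
$P{\left(r,t \right)} = -254$ ($P{\left(r,t \right)} = 2 \left(-91 - 36\right) = 2 \left(-127\right) = -254$)
$\left(P{\left(135,-54 \right)} + 5231\right) \left(25255 + k{\left(172 \right)}\right) = \left(-254 + 5231\right) \left(25255 + 24\right) = 4977 \cdot 25279 = 125813583$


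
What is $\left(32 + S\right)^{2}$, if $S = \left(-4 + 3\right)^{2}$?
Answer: $1089$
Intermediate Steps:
$S = 1$ ($S = \left(-1\right)^{2} = 1$)
$\left(32 + S\right)^{2} = \left(32 + 1\right)^{2} = 33^{2} = 1089$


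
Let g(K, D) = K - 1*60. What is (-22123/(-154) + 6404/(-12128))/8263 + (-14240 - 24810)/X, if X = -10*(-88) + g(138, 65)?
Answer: -37649926073311/924045142328 ≈ -40.745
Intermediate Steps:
g(K, D) = -60 + K (g(K, D) = K - 60 = -60 + K)
X = 958 (X = -10*(-88) + (-60 + 138) = 880 + 78 = 958)
(-22123/(-154) + 6404/(-12128))/8263 + (-14240 - 24810)/X = (-22123/(-154) + 6404/(-12128))/8263 + (-14240 - 24810)/958 = (-22123*(-1/154) + 6404*(-1/12128))*(1/8263) - 39050*1/958 = (22123/154 - 1601/3032)*(1/8263) - 19525/479 = (33415191/233464)*(1/8263) - 19525/479 = 33415191/1929113032 - 19525/479 = -37649926073311/924045142328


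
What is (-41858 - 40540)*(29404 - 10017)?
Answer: -1597450026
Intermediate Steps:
(-41858 - 40540)*(29404 - 10017) = -82398*19387 = -1597450026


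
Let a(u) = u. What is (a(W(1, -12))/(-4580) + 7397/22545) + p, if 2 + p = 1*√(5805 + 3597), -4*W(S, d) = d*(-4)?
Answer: -1723634/1032561 + √9402 ≈ 95.295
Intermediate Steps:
W(S, d) = d (W(S, d) = -d*(-4)/4 = -(-1)*d = d)
p = -2 + √9402 (p = -2 + 1*√(5805 + 3597) = -2 + 1*√9402 = -2 + √9402 ≈ 94.964)
(a(W(1, -12))/(-4580) + 7397/22545) + p = (-12/(-4580) + 7397/22545) + (-2 + √9402) = (-12*(-1/4580) + 7397*(1/22545)) + (-2 + √9402) = (3/1145 + 7397/22545) + (-2 + √9402) = 341488/1032561 + (-2 + √9402) = -1723634/1032561 + √9402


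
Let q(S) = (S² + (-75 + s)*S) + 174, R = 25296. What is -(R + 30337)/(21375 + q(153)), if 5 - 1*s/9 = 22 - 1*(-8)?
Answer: 55633/942 ≈ 59.058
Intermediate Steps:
s = -225 (s = 45 - 9*(22 - 1*(-8)) = 45 - 9*(22 + 8) = 45 - 9*30 = 45 - 270 = -225)
q(S) = 174 + S² - 300*S (q(S) = (S² + (-75 - 225)*S) + 174 = (S² - 300*S) + 174 = 174 + S² - 300*S)
-(R + 30337)/(21375 + q(153)) = -(25296 + 30337)/(21375 + (174 + 153² - 300*153)) = -55633/(21375 + (174 + 23409 - 45900)) = -55633/(21375 - 22317) = -55633/(-942) = -55633*(-1)/942 = -1*(-55633/942) = 55633/942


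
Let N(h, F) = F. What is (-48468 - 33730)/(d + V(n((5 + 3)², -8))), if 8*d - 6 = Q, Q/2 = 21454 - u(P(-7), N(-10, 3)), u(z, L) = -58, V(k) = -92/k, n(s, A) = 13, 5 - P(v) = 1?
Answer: -4274296/279327 ≈ -15.302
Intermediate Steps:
P(v) = 4 (P(v) = 5 - 1*1 = 5 - 1 = 4)
Q = 43024 (Q = 2*(21454 - 1*(-58)) = 2*(21454 + 58) = 2*21512 = 43024)
d = 21515/4 (d = ¾ + (⅛)*43024 = ¾ + 5378 = 21515/4 ≈ 5378.8)
(-48468 - 33730)/(d + V(n((5 + 3)², -8))) = (-48468 - 33730)/(21515/4 - 92/13) = -82198/(21515/4 - 92*1/13) = -82198/(21515/4 - 92/13) = -82198/279327/52 = -82198*52/279327 = -4274296/279327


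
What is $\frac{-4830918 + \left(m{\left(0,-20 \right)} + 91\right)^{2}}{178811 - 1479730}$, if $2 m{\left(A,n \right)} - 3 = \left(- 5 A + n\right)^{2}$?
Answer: $\frac{18981447}{5203676} \approx 3.6477$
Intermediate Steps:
$m{\left(A,n \right)} = \frac{3}{2} + \frac{\left(n - 5 A\right)^{2}}{2}$ ($m{\left(A,n \right)} = \frac{3}{2} + \frac{\left(- 5 A + n\right)^{2}}{2} = \frac{3}{2} + \frac{\left(n - 5 A\right)^{2}}{2}$)
$\frac{-4830918 + \left(m{\left(0,-20 \right)} + 91\right)^{2}}{178811 - 1479730} = \frac{-4830918 + \left(\left(\frac{3}{2} + \frac{\left(\left(-1\right) \left(-20\right) + 5 \cdot 0\right)^{2}}{2}\right) + 91\right)^{2}}{178811 - 1479730} = \frac{-4830918 + \left(\left(\frac{3}{2} + \frac{\left(20 + 0\right)^{2}}{2}\right) + 91\right)^{2}}{-1300919} = \left(-4830918 + \left(\left(\frac{3}{2} + \frac{20^{2}}{2}\right) + 91\right)^{2}\right) \left(- \frac{1}{1300919}\right) = \left(-4830918 + \left(\left(\frac{3}{2} + \frac{1}{2} \cdot 400\right) + 91\right)^{2}\right) \left(- \frac{1}{1300919}\right) = \left(-4830918 + \left(\left(\frac{3}{2} + 200\right) + 91\right)^{2}\right) \left(- \frac{1}{1300919}\right) = \left(-4830918 + \left(\frac{403}{2} + 91\right)^{2}\right) \left(- \frac{1}{1300919}\right) = \left(-4830918 + \left(\frac{585}{2}\right)^{2}\right) \left(- \frac{1}{1300919}\right) = \left(-4830918 + \frac{342225}{4}\right) \left(- \frac{1}{1300919}\right) = \left(- \frac{18981447}{4}\right) \left(- \frac{1}{1300919}\right) = \frac{18981447}{5203676}$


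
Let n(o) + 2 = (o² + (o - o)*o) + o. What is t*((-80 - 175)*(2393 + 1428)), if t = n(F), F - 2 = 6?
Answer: -68204850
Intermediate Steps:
F = 8 (F = 2 + 6 = 8)
n(o) = -2 + o + o² (n(o) = -2 + ((o² + (o - o)*o) + o) = -2 + ((o² + 0*o) + o) = -2 + ((o² + 0) + o) = -2 + (o² + o) = -2 + (o + o²) = -2 + o + o²)
t = 70 (t = -2 + 8 + 8² = -2 + 8 + 64 = 70)
t*((-80 - 175)*(2393 + 1428)) = 70*((-80 - 175)*(2393 + 1428)) = 70*(-255*3821) = 70*(-974355) = -68204850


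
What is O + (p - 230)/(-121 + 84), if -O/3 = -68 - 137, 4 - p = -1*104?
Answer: 22877/37 ≈ 618.30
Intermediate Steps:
p = 108 (p = 4 - (-1)*104 = 4 - 1*(-104) = 4 + 104 = 108)
O = 615 (O = -3*(-68 - 137) = -3*(-205) = 615)
O + (p - 230)/(-121 + 84) = 615 + (108 - 230)/(-121 + 84) = 615 - 122/(-37) = 615 - 122*(-1/37) = 615 + 122/37 = 22877/37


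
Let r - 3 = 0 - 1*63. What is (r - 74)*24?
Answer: -3216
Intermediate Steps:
r = -60 (r = 3 + (0 - 1*63) = 3 + (0 - 63) = 3 - 63 = -60)
(r - 74)*24 = (-60 - 74)*24 = -134*24 = -3216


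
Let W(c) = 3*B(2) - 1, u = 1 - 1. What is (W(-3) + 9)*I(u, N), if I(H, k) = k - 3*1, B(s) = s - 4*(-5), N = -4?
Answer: -518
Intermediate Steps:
u = 0
B(s) = 20 + s (B(s) = s + 20 = 20 + s)
I(H, k) = -3 + k (I(H, k) = k - 3 = -3 + k)
W(c) = 65 (W(c) = 3*(20 + 2) - 1 = 3*22 - 1 = 66 - 1 = 65)
(W(-3) + 9)*I(u, N) = (65 + 9)*(-3 - 4) = 74*(-7) = -518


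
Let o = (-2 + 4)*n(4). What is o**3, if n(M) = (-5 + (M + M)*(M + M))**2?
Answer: 337444269128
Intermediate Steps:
n(M) = (-5 + 4*M**2)**2 (n(M) = (-5 + (2*M)*(2*M))**2 = (-5 + 4*M**2)**2)
o = 6962 (o = (-2 + 4)*(-5 + 4*4**2)**2 = 2*(-5 + 4*16)**2 = 2*(-5 + 64)**2 = 2*59**2 = 2*3481 = 6962)
o**3 = 6962**3 = 337444269128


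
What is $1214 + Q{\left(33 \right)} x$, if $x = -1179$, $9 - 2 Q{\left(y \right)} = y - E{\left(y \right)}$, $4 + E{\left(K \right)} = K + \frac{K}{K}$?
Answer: $-2323$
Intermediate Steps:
$E{\left(K \right)} = -3 + K$ ($E{\left(K \right)} = -4 + \left(K + \frac{K}{K}\right) = -4 + \left(K + 1\right) = -4 + \left(1 + K\right) = -3 + K$)
$Q{\left(y \right)} = 3$ ($Q{\left(y \right)} = \frac{9}{2} - \frac{y - \left(-3 + y\right)}{2} = \frac{9}{2} - \frac{3}{2} = 3$)
$1214 + Q{\left(33 \right)} x = 1214 + 3 \left(-1179\right) = 1214 - 3537 = -2323$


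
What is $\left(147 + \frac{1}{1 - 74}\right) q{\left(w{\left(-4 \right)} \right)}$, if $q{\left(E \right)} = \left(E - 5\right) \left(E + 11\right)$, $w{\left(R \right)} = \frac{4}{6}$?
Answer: $- \frac{4882150}{657} \approx -7431.0$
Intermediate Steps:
$w{\left(R \right)} = \frac{2}{3}$ ($w{\left(R \right)} = 4 \cdot \frac{1}{6} = \frac{2}{3}$)
$q{\left(E \right)} = \left(-5 + E\right) \left(11 + E\right)$
$\left(147 + \frac{1}{1 - 74}\right) q{\left(w{\left(-4 \right)} \right)} = \left(147 + \frac{1}{1 - 74}\right) \left(-55 + \left(\frac{2}{3}\right)^{2} + 6 \cdot \frac{2}{3}\right) = \left(147 + \frac{1}{-73}\right) \left(-55 + \frac{4}{9} + 4\right) = \left(147 - \frac{1}{73}\right) \left(- \frac{455}{9}\right) = \frac{10730}{73} \left(- \frac{455}{9}\right) = - \frac{4882150}{657}$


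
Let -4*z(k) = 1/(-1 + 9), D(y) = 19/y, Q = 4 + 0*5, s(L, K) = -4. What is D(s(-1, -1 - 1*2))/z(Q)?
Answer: 152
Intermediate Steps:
Q = 4 (Q = 4 + 0 = 4)
z(k) = -1/32 (z(k) = -1/(4*(-1 + 9)) = -¼/8 = -¼*⅛ = -1/32)
D(s(-1, -1 - 1*2))/z(Q) = (19/(-4))/(-1/32) = (19*(-¼))*(-32) = -19/4*(-32) = 152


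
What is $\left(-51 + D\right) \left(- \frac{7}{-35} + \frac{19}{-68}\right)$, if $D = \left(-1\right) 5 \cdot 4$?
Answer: $\frac{1917}{340} \approx 5.6382$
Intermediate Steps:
$D = -20$ ($D = \left(-5\right) 4 = -20$)
$\left(-51 + D\right) \left(- \frac{7}{-35} + \frac{19}{-68}\right) = \left(-51 - 20\right) \left(- \frac{7}{-35} + \frac{19}{-68}\right) = - 71 \left(\left(-7\right) \left(- \frac{1}{35}\right) + 19 \left(- \frac{1}{68}\right)\right) = - 71 \left(\frac{1}{5} - \frac{19}{68}\right) = \left(-71\right) \left(- \frac{27}{340}\right) = \frac{1917}{340}$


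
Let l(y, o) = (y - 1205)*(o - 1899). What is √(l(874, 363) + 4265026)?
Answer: √4773442 ≈ 2184.8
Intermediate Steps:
l(y, o) = (-1899 + o)*(-1205 + y) (l(y, o) = (-1205 + y)*(-1899 + o) = (-1899 + o)*(-1205 + y))
√(l(874, 363) + 4265026) = √((2288295 - 1899*874 - 1205*363 + 363*874) + 4265026) = √((2288295 - 1659726 - 437415 + 317262) + 4265026) = √(508416 + 4265026) = √4773442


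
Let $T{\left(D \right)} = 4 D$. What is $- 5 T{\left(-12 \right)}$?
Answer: $240$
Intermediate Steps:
$- 5 T{\left(-12 \right)} = - 5 \cdot 4 \left(-12\right) = \left(-5\right) \left(-48\right) = 240$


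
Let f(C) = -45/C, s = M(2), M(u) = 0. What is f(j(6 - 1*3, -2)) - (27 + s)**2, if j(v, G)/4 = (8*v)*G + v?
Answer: -2915/4 ≈ -728.75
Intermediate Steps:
s = 0
j(v, G) = 4*v + 32*G*v (j(v, G) = 4*((8*v)*G + v) = 4*(8*G*v + v) = 4*(v + 8*G*v) = 4*v + 32*G*v)
f(j(6 - 1*3, -2)) - (27 + s)**2 = -45*1/(4*(1 + 8*(-2))*(6 - 1*3)) - (27 + 0)**2 = -45*1/(4*(1 - 16)*(6 - 3)) - 1*27**2 = -45/(4*3*(-15)) - 1*729 = -45/(-180) - 729 = -45*(-1/180) - 729 = 1/4 - 729 = -2915/4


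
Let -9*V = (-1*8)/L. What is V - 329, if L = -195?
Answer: -577403/1755 ≈ -329.00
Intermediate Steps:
V = -8/1755 (V = -(-1*8)/(9*(-195)) = -(-8)*(-1)/(9*195) = -1/9*8/195 = -8/1755 ≈ -0.0045584)
V - 329 = -8/1755 - 329 = -577403/1755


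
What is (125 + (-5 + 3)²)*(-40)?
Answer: -5160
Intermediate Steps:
(125 + (-5 + 3)²)*(-40) = (125 + (-2)²)*(-40) = (125 + 4)*(-40) = 129*(-40) = -5160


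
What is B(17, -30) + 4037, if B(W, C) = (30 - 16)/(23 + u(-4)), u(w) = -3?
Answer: 40377/10 ≈ 4037.7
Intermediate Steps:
B(W, C) = 7/10 (B(W, C) = (30 - 16)/(23 - 3) = 14/20 = 14*(1/20) = 7/10)
B(17, -30) + 4037 = 7/10 + 4037 = 40377/10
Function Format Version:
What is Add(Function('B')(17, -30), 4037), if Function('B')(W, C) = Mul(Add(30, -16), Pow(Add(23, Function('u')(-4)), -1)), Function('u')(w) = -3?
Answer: Rational(40377, 10) ≈ 4037.7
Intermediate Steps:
Function('B')(W, C) = Rational(7, 10) (Function('B')(W, C) = Mul(Add(30, -16), Pow(Add(23, -3), -1)) = Mul(14, Pow(20, -1)) = Mul(14, Rational(1, 20)) = Rational(7, 10))
Add(Function('B')(17, -30), 4037) = Add(Rational(7, 10), 4037) = Rational(40377, 10)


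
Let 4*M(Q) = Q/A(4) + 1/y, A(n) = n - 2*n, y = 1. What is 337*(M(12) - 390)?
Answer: -263197/2 ≈ -1.3160e+5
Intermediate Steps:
A(n) = -n
M(Q) = ¼ - Q/16 (M(Q) = (Q/((-1*4)) + 1/1)/4 = (Q/(-4) + 1*1)/4 = (Q*(-¼) + 1)/4 = (-Q/4 + 1)/4 = (1 - Q/4)/4 = ¼ - Q/16)
337*(M(12) - 390) = 337*((¼ - 1/16*12) - 390) = 337*((¼ - ¾) - 390) = 337*(-½ - 390) = 337*(-781/2) = -263197/2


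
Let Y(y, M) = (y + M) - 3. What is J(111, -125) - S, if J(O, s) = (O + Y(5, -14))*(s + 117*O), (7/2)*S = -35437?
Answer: 8984240/7 ≈ 1.2835e+6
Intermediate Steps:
S = -70874/7 (S = (2/7)*(-35437) = -70874/7 ≈ -10125.)
Y(y, M) = -3 + M + y (Y(y, M) = (M + y) - 3 = -3 + M + y)
J(O, s) = (-12 + O)*(s + 117*O) (J(O, s) = (O + (-3 - 14 + 5))*(s + 117*O) = (O - 12)*(s + 117*O) = (-12 + O)*(s + 117*O))
J(111, -125) - S = (-1404*111 - 12*(-125) + 117*111² + 111*(-125)) - 1*(-70874/7) = (-155844 + 1500 + 117*12321 - 13875) + 70874/7 = (-155844 + 1500 + 1441557 - 13875) + 70874/7 = 1273338 + 70874/7 = 8984240/7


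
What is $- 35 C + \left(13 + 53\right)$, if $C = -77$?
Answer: $2761$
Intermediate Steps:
$- 35 C + \left(13 + 53\right) = \left(-35\right) \left(-77\right) + \left(13 + 53\right) = 2695 + 66 = 2761$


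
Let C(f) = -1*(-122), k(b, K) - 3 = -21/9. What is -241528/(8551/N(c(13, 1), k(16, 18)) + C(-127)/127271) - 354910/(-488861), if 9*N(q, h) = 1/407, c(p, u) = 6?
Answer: 199970531305790026/278400899031927235 ≈ 0.71828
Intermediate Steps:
k(b, K) = ⅔ (k(b, K) = 3 - 21/9 = 3 - 21*⅑ = 3 - 7/3 = ⅔)
C(f) = 122
N(q, h) = 1/3663 (N(q, h) = (⅑)/407 = (⅑)*(1/407) = 1/3663)
-241528/(8551/N(c(13, 1), k(16, 18)) + C(-127)/127271) - 354910/(-488861) = -241528/(8551/(1/3663) + 122/127271) - 354910/(-488861) = -241528/(8551*3663 + 122*(1/127271)) - 354910*(-1/488861) = -241528/(31322313 + 122/127271) + 354910/488861 = -241528/3986422097945/127271 + 354910/488861 = -241528*127271/3986422097945 + 354910/488861 = -4391358584/569488871135 + 354910/488861 = 199970531305790026/278400899031927235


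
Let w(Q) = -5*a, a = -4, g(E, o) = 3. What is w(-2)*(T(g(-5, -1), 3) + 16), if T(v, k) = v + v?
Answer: 440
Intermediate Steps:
T(v, k) = 2*v
w(Q) = 20 (w(Q) = -5*(-4) = 20)
w(-2)*(T(g(-5, -1), 3) + 16) = 20*(2*3 + 16) = 20*(6 + 16) = 20*22 = 440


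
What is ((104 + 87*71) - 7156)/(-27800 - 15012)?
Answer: 125/6116 ≈ 0.020438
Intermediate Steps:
((104 + 87*71) - 7156)/(-27800 - 15012) = ((104 + 6177) - 7156)/(-42812) = (6281 - 7156)*(-1/42812) = -875*(-1/42812) = 125/6116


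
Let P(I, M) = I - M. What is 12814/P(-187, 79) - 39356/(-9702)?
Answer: -4066169/92169 ≈ -44.116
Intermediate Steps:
12814/P(-187, 79) - 39356/(-9702) = 12814/(-187 - 1*79) - 39356/(-9702) = 12814/(-187 - 79) - 39356*(-1/9702) = 12814/(-266) + 19678/4851 = 12814*(-1/266) + 19678/4851 = -6407/133 + 19678/4851 = -4066169/92169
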